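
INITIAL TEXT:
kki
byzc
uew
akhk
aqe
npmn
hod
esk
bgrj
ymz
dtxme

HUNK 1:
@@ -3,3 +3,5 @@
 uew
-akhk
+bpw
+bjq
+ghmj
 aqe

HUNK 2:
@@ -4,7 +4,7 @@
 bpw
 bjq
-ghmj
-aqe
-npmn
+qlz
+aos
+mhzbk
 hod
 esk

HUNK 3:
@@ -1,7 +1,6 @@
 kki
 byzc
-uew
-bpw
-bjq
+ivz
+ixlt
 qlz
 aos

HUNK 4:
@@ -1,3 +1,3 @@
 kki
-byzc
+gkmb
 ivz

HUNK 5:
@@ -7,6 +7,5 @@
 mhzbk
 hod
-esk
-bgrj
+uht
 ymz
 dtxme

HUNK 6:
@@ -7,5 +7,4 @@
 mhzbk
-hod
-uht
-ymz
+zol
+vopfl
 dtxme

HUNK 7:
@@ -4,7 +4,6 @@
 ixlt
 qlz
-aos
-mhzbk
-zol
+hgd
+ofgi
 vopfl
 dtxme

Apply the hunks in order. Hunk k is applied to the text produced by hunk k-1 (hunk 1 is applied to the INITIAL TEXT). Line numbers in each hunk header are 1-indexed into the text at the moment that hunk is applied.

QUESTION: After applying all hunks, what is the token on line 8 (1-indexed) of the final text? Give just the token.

Answer: vopfl

Derivation:
Hunk 1: at line 3 remove [akhk] add [bpw,bjq,ghmj] -> 13 lines: kki byzc uew bpw bjq ghmj aqe npmn hod esk bgrj ymz dtxme
Hunk 2: at line 4 remove [ghmj,aqe,npmn] add [qlz,aos,mhzbk] -> 13 lines: kki byzc uew bpw bjq qlz aos mhzbk hod esk bgrj ymz dtxme
Hunk 3: at line 1 remove [uew,bpw,bjq] add [ivz,ixlt] -> 12 lines: kki byzc ivz ixlt qlz aos mhzbk hod esk bgrj ymz dtxme
Hunk 4: at line 1 remove [byzc] add [gkmb] -> 12 lines: kki gkmb ivz ixlt qlz aos mhzbk hod esk bgrj ymz dtxme
Hunk 5: at line 7 remove [esk,bgrj] add [uht] -> 11 lines: kki gkmb ivz ixlt qlz aos mhzbk hod uht ymz dtxme
Hunk 6: at line 7 remove [hod,uht,ymz] add [zol,vopfl] -> 10 lines: kki gkmb ivz ixlt qlz aos mhzbk zol vopfl dtxme
Hunk 7: at line 4 remove [aos,mhzbk,zol] add [hgd,ofgi] -> 9 lines: kki gkmb ivz ixlt qlz hgd ofgi vopfl dtxme
Final line 8: vopfl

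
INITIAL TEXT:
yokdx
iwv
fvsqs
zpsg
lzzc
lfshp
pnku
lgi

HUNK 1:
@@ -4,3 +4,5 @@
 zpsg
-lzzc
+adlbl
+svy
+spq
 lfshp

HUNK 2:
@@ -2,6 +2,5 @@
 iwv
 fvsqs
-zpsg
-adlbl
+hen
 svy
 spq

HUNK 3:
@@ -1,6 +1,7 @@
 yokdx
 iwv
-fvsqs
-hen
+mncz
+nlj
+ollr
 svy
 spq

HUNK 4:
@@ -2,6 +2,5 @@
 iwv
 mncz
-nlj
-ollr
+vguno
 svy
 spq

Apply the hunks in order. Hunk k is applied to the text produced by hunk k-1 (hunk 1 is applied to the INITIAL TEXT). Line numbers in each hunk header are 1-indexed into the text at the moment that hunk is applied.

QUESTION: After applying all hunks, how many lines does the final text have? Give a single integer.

Answer: 9

Derivation:
Hunk 1: at line 4 remove [lzzc] add [adlbl,svy,spq] -> 10 lines: yokdx iwv fvsqs zpsg adlbl svy spq lfshp pnku lgi
Hunk 2: at line 2 remove [zpsg,adlbl] add [hen] -> 9 lines: yokdx iwv fvsqs hen svy spq lfshp pnku lgi
Hunk 3: at line 1 remove [fvsqs,hen] add [mncz,nlj,ollr] -> 10 lines: yokdx iwv mncz nlj ollr svy spq lfshp pnku lgi
Hunk 4: at line 2 remove [nlj,ollr] add [vguno] -> 9 lines: yokdx iwv mncz vguno svy spq lfshp pnku lgi
Final line count: 9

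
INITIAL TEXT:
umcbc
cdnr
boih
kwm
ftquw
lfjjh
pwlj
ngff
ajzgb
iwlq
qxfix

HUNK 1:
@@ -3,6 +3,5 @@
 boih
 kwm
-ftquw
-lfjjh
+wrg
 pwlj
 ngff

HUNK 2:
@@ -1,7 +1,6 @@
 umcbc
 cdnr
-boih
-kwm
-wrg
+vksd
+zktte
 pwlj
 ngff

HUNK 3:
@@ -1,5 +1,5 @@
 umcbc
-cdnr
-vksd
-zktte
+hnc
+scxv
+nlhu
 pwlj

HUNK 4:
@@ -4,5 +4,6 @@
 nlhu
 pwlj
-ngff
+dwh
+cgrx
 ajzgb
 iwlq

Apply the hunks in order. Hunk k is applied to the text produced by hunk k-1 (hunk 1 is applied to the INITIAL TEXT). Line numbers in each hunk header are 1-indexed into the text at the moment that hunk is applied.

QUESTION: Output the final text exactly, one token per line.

Answer: umcbc
hnc
scxv
nlhu
pwlj
dwh
cgrx
ajzgb
iwlq
qxfix

Derivation:
Hunk 1: at line 3 remove [ftquw,lfjjh] add [wrg] -> 10 lines: umcbc cdnr boih kwm wrg pwlj ngff ajzgb iwlq qxfix
Hunk 2: at line 1 remove [boih,kwm,wrg] add [vksd,zktte] -> 9 lines: umcbc cdnr vksd zktte pwlj ngff ajzgb iwlq qxfix
Hunk 3: at line 1 remove [cdnr,vksd,zktte] add [hnc,scxv,nlhu] -> 9 lines: umcbc hnc scxv nlhu pwlj ngff ajzgb iwlq qxfix
Hunk 4: at line 4 remove [ngff] add [dwh,cgrx] -> 10 lines: umcbc hnc scxv nlhu pwlj dwh cgrx ajzgb iwlq qxfix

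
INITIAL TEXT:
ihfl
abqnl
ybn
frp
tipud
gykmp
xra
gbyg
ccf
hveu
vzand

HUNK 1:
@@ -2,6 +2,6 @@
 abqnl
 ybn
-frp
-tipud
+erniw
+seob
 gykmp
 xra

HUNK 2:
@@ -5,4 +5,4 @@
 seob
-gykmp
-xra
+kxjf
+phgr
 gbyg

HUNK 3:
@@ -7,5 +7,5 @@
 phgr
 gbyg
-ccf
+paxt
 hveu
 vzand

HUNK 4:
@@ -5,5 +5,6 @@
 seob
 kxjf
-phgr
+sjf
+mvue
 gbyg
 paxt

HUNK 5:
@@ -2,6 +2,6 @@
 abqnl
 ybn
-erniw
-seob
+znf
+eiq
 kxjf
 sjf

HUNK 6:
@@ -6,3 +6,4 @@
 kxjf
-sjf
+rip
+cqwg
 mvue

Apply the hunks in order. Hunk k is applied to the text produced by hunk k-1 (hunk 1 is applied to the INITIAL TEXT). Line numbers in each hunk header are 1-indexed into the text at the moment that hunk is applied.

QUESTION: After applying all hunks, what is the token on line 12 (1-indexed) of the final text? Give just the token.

Hunk 1: at line 2 remove [frp,tipud] add [erniw,seob] -> 11 lines: ihfl abqnl ybn erniw seob gykmp xra gbyg ccf hveu vzand
Hunk 2: at line 5 remove [gykmp,xra] add [kxjf,phgr] -> 11 lines: ihfl abqnl ybn erniw seob kxjf phgr gbyg ccf hveu vzand
Hunk 3: at line 7 remove [ccf] add [paxt] -> 11 lines: ihfl abqnl ybn erniw seob kxjf phgr gbyg paxt hveu vzand
Hunk 4: at line 5 remove [phgr] add [sjf,mvue] -> 12 lines: ihfl abqnl ybn erniw seob kxjf sjf mvue gbyg paxt hveu vzand
Hunk 5: at line 2 remove [erniw,seob] add [znf,eiq] -> 12 lines: ihfl abqnl ybn znf eiq kxjf sjf mvue gbyg paxt hveu vzand
Hunk 6: at line 6 remove [sjf] add [rip,cqwg] -> 13 lines: ihfl abqnl ybn znf eiq kxjf rip cqwg mvue gbyg paxt hveu vzand
Final line 12: hveu

Answer: hveu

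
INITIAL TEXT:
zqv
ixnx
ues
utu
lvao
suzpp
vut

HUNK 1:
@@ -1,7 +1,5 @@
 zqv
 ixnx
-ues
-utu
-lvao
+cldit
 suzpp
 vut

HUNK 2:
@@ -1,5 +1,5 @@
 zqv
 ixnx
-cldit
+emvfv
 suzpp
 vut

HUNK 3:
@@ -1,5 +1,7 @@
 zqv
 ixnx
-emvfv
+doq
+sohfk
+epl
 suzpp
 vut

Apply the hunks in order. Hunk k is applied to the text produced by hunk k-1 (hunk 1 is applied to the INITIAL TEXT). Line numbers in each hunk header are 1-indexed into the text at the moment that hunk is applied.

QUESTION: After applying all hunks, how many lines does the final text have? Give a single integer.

Hunk 1: at line 1 remove [ues,utu,lvao] add [cldit] -> 5 lines: zqv ixnx cldit suzpp vut
Hunk 2: at line 1 remove [cldit] add [emvfv] -> 5 lines: zqv ixnx emvfv suzpp vut
Hunk 3: at line 1 remove [emvfv] add [doq,sohfk,epl] -> 7 lines: zqv ixnx doq sohfk epl suzpp vut
Final line count: 7

Answer: 7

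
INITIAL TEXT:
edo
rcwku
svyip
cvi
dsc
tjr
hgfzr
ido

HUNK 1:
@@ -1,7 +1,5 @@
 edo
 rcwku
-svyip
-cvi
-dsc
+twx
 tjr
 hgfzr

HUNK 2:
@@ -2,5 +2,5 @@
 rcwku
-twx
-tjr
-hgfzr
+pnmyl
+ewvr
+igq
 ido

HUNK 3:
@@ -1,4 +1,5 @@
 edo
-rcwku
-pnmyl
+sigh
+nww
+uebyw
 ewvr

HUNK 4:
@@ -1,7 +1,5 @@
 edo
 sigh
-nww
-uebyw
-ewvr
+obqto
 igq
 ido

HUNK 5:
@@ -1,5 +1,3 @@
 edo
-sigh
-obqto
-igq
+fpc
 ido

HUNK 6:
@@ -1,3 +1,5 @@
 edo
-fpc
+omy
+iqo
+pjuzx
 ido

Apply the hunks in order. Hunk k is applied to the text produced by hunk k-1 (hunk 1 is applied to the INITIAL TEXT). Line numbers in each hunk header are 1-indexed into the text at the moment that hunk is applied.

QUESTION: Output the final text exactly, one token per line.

Hunk 1: at line 1 remove [svyip,cvi,dsc] add [twx] -> 6 lines: edo rcwku twx tjr hgfzr ido
Hunk 2: at line 2 remove [twx,tjr,hgfzr] add [pnmyl,ewvr,igq] -> 6 lines: edo rcwku pnmyl ewvr igq ido
Hunk 3: at line 1 remove [rcwku,pnmyl] add [sigh,nww,uebyw] -> 7 lines: edo sigh nww uebyw ewvr igq ido
Hunk 4: at line 1 remove [nww,uebyw,ewvr] add [obqto] -> 5 lines: edo sigh obqto igq ido
Hunk 5: at line 1 remove [sigh,obqto,igq] add [fpc] -> 3 lines: edo fpc ido
Hunk 6: at line 1 remove [fpc] add [omy,iqo,pjuzx] -> 5 lines: edo omy iqo pjuzx ido

Answer: edo
omy
iqo
pjuzx
ido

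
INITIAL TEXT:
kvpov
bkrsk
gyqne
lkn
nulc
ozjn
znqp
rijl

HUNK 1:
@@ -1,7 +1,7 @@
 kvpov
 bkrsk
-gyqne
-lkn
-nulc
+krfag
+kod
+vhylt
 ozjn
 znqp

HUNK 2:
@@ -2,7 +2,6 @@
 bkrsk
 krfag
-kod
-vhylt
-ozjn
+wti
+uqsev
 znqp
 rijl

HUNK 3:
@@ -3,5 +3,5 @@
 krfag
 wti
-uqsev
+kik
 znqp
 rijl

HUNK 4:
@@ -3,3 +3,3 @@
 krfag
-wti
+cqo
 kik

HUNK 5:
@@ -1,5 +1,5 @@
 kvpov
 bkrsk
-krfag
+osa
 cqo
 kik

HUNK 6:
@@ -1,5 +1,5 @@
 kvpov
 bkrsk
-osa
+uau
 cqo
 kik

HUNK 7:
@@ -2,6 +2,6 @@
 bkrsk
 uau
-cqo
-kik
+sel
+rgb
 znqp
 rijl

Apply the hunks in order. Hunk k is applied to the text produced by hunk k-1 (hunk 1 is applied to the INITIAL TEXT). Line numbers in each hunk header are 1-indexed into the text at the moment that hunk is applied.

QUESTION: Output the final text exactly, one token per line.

Hunk 1: at line 1 remove [gyqne,lkn,nulc] add [krfag,kod,vhylt] -> 8 lines: kvpov bkrsk krfag kod vhylt ozjn znqp rijl
Hunk 2: at line 2 remove [kod,vhylt,ozjn] add [wti,uqsev] -> 7 lines: kvpov bkrsk krfag wti uqsev znqp rijl
Hunk 3: at line 3 remove [uqsev] add [kik] -> 7 lines: kvpov bkrsk krfag wti kik znqp rijl
Hunk 4: at line 3 remove [wti] add [cqo] -> 7 lines: kvpov bkrsk krfag cqo kik znqp rijl
Hunk 5: at line 1 remove [krfag] add [osa] -> 7 lines: kvpov bkrsk osa cqo kik znqp rijl
Hunk 6: at line 1 remove [osa] add [uau] -> 7 lines: kvpov bkrsk uau cqo kik znqp rijl
Hunk 7: at line 2 remove [cqo,kik] add [sel,rgb] -> 7 lines: kvpov bkrsk uau sel rgb znqp rijl

Answer: kvpov
bkrsk
uau
sel
rgb
znqp
rijl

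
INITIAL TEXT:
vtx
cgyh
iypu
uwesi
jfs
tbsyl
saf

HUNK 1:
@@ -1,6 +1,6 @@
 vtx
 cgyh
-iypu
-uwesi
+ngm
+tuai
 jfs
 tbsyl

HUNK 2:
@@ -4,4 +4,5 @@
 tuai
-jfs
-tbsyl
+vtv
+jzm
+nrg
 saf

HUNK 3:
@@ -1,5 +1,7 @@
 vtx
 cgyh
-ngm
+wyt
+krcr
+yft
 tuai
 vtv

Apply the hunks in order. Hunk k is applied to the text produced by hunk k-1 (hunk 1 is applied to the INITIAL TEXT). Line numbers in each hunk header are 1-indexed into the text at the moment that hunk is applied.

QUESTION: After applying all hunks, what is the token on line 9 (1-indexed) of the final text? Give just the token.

Answer: nrg

Derivation:
Hunk 1: at line 1 remove [iypu,uwesi] add [ngm,tuai] -> 7 lines: vtx cgyh ngm tuai jfs tbsyl saf
Hunk 2: at line 4 remove [jfs,tbsyl] add [vtv,jzm,nrg] -> 8 lines: vtx cgyh ngm tuai vtv jzm nrg saf
Hunk 3: at line 1 remove [ngm] add [wyt,krcr,yft] -> 10 lines: vtx cgyh wyt krcr yft tuai vtv jzm nrg saf
Final line 9: nrg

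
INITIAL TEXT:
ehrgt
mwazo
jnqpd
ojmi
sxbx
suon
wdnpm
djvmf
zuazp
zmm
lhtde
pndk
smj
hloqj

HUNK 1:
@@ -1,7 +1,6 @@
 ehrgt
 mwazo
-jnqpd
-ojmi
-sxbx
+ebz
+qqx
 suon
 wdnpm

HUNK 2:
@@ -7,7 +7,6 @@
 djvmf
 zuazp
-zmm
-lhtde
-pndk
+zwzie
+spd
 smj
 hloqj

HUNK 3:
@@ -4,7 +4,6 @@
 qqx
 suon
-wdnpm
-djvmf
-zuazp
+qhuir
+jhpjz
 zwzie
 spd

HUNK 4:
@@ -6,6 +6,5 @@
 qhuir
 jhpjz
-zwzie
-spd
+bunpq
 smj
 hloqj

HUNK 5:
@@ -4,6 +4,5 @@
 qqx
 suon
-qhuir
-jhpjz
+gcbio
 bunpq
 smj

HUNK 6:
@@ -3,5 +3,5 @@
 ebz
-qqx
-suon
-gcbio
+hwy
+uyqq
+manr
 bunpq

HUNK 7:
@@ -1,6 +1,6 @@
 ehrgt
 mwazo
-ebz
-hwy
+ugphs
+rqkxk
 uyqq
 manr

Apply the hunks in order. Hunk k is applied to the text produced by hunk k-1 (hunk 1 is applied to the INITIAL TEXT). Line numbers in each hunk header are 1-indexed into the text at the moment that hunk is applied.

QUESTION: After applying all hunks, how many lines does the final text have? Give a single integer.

Answer: 9

Derivation:
Hunk 1: at line 1 remove [jnqpd,ojmi,sxbx] add [ebz,qqx] -> 13 lines: ehrgt mwazo ebz qqx suon wdnpm djvmf zuazp zmm lhtde pndk smj hloqj
Hunk 2: at line 7 remove [zmm,lhtde,pndk] add [zwzie,spd] -> 12 lines: ehrgt mwazo ebz qqx suon wdnpm djvmf zuazp zwzie spd smj hloqj
Hunk 3: at line 4 remove [wdnpm,djvmf,zuazp] add [qhuir,jhpjz] -> 11 lines: ehrgt mwazo ebz qqx suon qhuir jhpjz zwzie spd smj hloqj
Hunk 4: at line 6 remove [zwzie,spd] add [bunpq] -> 10 lines: ehrgt mwazo ebz qqx suon qhuir jhpjz bunpq smj hloqj
Hunk 5: at line 4 remove [qhuir,jhpjz] add [gcbio] -> 9 lines: ehrgt mwazo ebz qqx suon gcbio bunpq smj hloqj
Hunk 6: at line 3 remove [qqx,suon,gcbio] add [hwy,uyqq,manr] -> 9 lines: ehrgt mwazo ebz hwy uyqq manr bunpq smj hloqj
Hunk 7: at line 1 remove [ebz,hwy] add [ugphs,rqkxk] -> 9 lines: ehrgt mwazo ugphs rqkxk uyqq manr bunpq smj hloqj
Final line count: 9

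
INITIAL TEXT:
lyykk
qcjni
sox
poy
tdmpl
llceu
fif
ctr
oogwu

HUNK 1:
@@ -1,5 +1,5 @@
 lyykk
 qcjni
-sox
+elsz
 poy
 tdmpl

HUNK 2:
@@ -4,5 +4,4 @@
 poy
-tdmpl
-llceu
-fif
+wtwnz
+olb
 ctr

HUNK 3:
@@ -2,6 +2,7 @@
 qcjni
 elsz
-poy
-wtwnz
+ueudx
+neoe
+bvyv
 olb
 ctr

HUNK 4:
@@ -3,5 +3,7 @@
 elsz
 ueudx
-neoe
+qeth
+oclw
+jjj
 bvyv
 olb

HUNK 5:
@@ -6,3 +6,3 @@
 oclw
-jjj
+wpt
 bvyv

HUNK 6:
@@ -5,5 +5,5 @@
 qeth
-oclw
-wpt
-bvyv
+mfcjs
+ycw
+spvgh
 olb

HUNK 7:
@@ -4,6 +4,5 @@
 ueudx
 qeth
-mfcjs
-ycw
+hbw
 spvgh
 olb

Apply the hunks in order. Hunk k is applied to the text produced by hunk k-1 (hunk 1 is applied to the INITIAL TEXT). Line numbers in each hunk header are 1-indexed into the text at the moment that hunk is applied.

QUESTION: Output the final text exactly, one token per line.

Hunk 1: at line 1 remove [sox] add [elsz] -> 9 lines: lyykk qcjni elsz poy tdmpl llceu fif ctr oogwu
Hunk 2: at line 4 remove [tdmpl,llceu,fif] add [wtwnz,olb] -> 8 lines: lyykk qcjni elsz poy wtwnz olb ctr oogwu
Hunk 3: at line 2 remove [poy,wtwnz] add [ueudx,neoe,bvyv] -> 9 lines: lyykk qcjni elsz ueudx neoe bvyv olb ctr oogwu
Hunk 4: at line 3 remove [neoe] add [qeth,oclw,jjj] -> 11 lines: lyykk qcjni elsz ueudx qeth oclw jjj bvyv olb ctr oogwu
Hunk 5: at line 6 remove [jjj] add [wpt] -> 11 lines: lyykk qcjni elsz ueudx qeth oclw wpt bvyv olb ctr oogwu
Hunk 6: at line 5 remove [oclw,wpt,bvyv] add [mfcjs,ycw,spvgh] -> 11 lines: lyykk qcjni elsz ueudx qeth mfcjs ycw spvgh olb ctr oogwu
Hunk 7: at line 4 remove [mfcjs,ycw] add [hbw] -> 10 lines: lyykk qcjni elsz ueudx qeth hbw spvgh olb ctr oogwu

Answer: lyykk
qcjni
elsz
ueudx
qeth
hbw
spvgh
olb
ctr
oogwu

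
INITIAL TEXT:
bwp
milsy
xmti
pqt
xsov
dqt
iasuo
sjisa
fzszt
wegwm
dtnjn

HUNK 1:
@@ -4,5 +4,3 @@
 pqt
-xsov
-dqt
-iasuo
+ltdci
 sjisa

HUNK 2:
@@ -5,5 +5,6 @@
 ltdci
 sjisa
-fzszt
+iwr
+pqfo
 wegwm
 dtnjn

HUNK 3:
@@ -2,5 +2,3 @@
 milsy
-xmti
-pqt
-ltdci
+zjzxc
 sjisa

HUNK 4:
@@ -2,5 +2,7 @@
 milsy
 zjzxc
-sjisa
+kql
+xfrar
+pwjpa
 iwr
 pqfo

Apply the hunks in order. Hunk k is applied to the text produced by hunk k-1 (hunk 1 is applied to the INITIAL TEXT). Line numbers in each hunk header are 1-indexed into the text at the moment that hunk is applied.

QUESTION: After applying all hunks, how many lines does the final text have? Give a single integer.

Answer: 10

Derivation:
Hunk 1: at line 4 remove [xsov,dqt,iasuo] add [ltdci] -> 9 lines: bwp milsy xmti pqt ltdci sjisa fzszt wegwm dtnjn
Hunk 2: at line 5 remove [fzszt] add [iwr,pqfo] -> 10 lines: bwp milsy xmti pqt ltdci sjisa iwr pqfo wegwm dtnjn
Hunk 3: at line 2 remove [xmti,pqt,ltdci] add [zjzxc] -> 8 lines: bwp milsy zjzxc sjisa iwr pqfo wegwm dtnjn
Hunk 4: at line 2 remove [sjisa] add [kql,xfrar,pwjpa] -> 10 lines: bwp milsy zjzxc kql xfrar pwjpa iwr pqfo wegwm dtnjn
Final line count: 10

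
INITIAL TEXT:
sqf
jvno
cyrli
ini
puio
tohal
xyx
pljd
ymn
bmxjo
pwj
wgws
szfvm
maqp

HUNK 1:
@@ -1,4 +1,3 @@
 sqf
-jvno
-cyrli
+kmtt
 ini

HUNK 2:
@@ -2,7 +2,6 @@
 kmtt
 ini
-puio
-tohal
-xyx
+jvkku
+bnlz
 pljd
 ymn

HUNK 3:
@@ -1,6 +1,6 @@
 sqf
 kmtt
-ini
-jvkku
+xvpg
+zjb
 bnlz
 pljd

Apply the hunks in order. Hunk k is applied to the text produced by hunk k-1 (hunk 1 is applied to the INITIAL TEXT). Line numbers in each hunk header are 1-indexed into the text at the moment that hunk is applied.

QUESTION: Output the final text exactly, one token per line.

Answer: sqf
kmtt
xvpg
zjb
bnlz
pljd
ymn
bmxjo
pwj
wgws
szfvm
maqp

Derivation:
Hunk 1: at line 1 remove [jvno,cyrli] add [kmtt] -> 13 lines: sqf kmtt ini puio tohal xyx pljd ymn bmxjo pwj wgws szfvm maqp
Hunk 2: at line 2 remove [puio,tohal,xyx] add [jvkku,bnlz] -> 12 lines: sqf kmtt ini jvkku bnlz pljd ymn bmxjo pwj wgws szfvm maqp
Hunk 3: at line 1 remove [ini,jvkku] add [xvpg,zjb] -> 12 lines: sqf kmtt xvpg zjb bnlz pljd ymn bmxjo pwj wgws szfvm maqp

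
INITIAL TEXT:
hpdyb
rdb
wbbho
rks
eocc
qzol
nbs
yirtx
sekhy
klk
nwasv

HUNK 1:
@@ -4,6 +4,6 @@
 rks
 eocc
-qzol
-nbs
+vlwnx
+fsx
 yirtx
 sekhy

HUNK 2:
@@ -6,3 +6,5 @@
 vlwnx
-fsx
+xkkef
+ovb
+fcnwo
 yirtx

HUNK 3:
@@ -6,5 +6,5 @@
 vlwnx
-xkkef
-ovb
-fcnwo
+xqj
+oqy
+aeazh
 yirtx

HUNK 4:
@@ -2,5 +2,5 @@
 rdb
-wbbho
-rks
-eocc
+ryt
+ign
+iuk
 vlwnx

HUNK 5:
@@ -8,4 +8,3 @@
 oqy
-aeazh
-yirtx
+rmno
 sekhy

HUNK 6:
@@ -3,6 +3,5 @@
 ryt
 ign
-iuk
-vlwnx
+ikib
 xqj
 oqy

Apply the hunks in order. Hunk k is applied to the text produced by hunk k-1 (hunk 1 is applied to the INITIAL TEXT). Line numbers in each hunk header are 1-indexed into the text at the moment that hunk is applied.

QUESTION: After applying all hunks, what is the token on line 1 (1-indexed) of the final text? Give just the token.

Hunk 1: at line 4 remove [qzol,nbs] add [vlwnx,fsx] -> 11 lines: hpdyb rdb wbbho rks eocc vlwnx fsx yirtx sekhy klk nwasv
Hunk 2: at line 6 remove [fsx] add [xkkef,ovb,fcnwo] -> 13 lines: hpdyb rdb wbbho rks eocc vlwnx xkkef ovb fcnwo yirtx sekhy klk nwasv
Hunk 3: at line 6 remove [xkkef,ovb,fcnwo] add [xqj,oqy,aeazh] -> 13 lines: hpdyb rdb wbbho rks eocc vlwnx xqj oqy aeazh yirtx sekhy klk nwasv
Hunk 4: at line 2 remove [wbbho,rks,eocc] add [ryt,ign,iuk] -> 13 lines: hpdyb rdb ryt ign iuk vlwnx xqj oqy aeazh yirtx sekhy klk nwasv
Hunk 5: at line 8 remove [aeazh,yirtx] add [rmno] -> 12 lines: hpdyb rdb ryt ign iuk vlwnx xqj oqy rmno sekhy klk nwasv
Hunk 6: at line 3 remove [iuk,vlwnx] add [ikib] -> 11 lines: hpdyb rdb ryt ign ikib xqj oqy rmno sekhy klk nwasv
Final line 1: hpdyb

Answer: hpdyb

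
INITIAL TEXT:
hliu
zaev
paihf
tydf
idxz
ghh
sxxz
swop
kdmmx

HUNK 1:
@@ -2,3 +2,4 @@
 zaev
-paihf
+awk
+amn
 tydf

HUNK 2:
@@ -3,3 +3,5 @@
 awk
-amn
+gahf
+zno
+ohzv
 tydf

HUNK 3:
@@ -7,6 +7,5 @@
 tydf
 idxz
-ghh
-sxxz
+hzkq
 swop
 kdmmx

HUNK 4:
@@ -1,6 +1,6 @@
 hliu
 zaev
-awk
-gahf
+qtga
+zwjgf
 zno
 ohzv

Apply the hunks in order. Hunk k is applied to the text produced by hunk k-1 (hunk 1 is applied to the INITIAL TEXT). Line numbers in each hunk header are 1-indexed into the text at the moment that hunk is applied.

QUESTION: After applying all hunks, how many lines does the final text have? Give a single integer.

Hunk 1: at line 2 remove [paihf] add [awk,amn] -> 10 lines: hliu zaev awk amn tydf idxz ghh sxxz swop kdmmx
Hunk 2: at line 3 remove [amn] add [gahf,zno,ohzv] -> 12 lines: hliu zaev awk gahf zno ohzv tydf idxz ghh sxxz swop kdmmx
Hunk 3: at line 7 remove [ghh,sxxz] add [hzkq] -> 11 lines: hliu zaev awk gahf zno ohzv tydf idxz hzkq swop kdmmx
Hunk 4: at line 1 remove [awk,gahf] add [qtga,zwjgf] -> 11 lines: hliu zaev qtga zwjgf zno ohzv tydf idxz hzkq swop kdmmx
Final line count: 11

Answer: 11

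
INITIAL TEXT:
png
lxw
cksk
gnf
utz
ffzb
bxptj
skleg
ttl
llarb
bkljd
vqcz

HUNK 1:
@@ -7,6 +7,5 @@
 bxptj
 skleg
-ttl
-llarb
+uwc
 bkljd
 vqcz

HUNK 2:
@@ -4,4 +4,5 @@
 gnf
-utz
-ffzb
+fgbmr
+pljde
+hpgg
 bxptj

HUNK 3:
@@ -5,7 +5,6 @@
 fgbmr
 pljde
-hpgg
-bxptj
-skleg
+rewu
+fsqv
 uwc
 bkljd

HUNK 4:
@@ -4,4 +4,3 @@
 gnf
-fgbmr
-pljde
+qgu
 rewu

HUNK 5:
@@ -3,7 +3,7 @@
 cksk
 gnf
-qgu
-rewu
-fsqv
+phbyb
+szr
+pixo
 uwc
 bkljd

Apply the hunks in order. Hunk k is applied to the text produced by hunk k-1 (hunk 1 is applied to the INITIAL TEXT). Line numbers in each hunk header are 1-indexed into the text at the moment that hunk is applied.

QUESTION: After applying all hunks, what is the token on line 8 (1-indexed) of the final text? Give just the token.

Hunk 1: at line 7 remove [ttl,llarb] add [uwc] -> 11 lines: png lxw cksk gnf utz ffzb bxptj skleg uwc bkljd vqcz
Hunk 2: at line 4 remove [utz,ffzb] add [fgbmr,pljde,hpgg] -> 12 lines: png lxw cksk gnf fgbmr pljde hpgg bxptj skleg uwc bkljd vqcz
Hunk 3: at line 5 remove [hpgg,bxptj,skleg] add [rewu,fsqv] -> 11 lines: png lxw cksk gnf fgbmr pljde rewu fsqv uwc bkljd vqcz
Hunk 4: at line 4 remove [fgbmr,pljde] add [qgu] -> 10 lines: png lxw cksk gnf qgu rewu fsqv uwc bkljd vqcz
Hunk 5: at line 3 remove [qgu,rewu,fsqv] add [phbyb,szr,pixo] -> 10 lines: png lxw cksk gnf phbyb szr pixo uwc bkljd vqcz
Final line 8: uwc

Answer: uwc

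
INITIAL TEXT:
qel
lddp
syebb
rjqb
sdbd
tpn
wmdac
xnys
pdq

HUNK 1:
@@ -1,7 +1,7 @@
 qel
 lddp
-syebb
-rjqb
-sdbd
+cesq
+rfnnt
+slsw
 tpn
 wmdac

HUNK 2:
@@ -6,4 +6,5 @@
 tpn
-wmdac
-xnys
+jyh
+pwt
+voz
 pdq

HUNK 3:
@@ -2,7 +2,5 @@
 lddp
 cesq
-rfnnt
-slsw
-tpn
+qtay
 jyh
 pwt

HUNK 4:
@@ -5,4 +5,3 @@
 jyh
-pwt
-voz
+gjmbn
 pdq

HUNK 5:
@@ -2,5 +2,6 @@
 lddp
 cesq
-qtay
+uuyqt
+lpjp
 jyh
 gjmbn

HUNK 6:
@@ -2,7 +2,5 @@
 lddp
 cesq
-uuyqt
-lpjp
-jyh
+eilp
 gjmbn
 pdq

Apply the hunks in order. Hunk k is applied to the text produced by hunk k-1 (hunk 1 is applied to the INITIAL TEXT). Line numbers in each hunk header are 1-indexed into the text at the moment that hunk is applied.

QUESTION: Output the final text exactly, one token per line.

Hunk 1: at line 1 remove [syebb,rjqb,sdbd] add [cesq,rfnnt,slsw] -> 9 lines: qel lddp cesq rfnnt slsw tpn wmdac xnys pdq
Hunk 2: at line 6 remove [wmdac,xnys] add [jyh,pwt,voz] -> 10 lines: qel lddp cesq rfnnt slsw tpn jyh pwt voz pdq
Hunk 3: at line 2 remove [rfnnt,slsw,tpn] add [qtay] -> 8 lines: qel lddp cesq qtay jyh pwt voz pdq
Hunk 4: at line 5 remove [pwt,voz] add [gjmbn] -> 7 lines: qel lddp cesq qtay jyh gjmbn pdq
Hunk 5: at line 2 remove [qtay] add [uuyqt,lpjp] -> 8 lines: qel lddp cesq uuyqt lpjp jyh gjmbn pdq
Hunk 6: at line 2 remove [uuyqt,lpjp,jyh] add [eilp] -> 6 lines: qel lddp cesq eilp gjmbn pdq

Answer: qel
lddp
cesq
eilp
gjmbn
pdq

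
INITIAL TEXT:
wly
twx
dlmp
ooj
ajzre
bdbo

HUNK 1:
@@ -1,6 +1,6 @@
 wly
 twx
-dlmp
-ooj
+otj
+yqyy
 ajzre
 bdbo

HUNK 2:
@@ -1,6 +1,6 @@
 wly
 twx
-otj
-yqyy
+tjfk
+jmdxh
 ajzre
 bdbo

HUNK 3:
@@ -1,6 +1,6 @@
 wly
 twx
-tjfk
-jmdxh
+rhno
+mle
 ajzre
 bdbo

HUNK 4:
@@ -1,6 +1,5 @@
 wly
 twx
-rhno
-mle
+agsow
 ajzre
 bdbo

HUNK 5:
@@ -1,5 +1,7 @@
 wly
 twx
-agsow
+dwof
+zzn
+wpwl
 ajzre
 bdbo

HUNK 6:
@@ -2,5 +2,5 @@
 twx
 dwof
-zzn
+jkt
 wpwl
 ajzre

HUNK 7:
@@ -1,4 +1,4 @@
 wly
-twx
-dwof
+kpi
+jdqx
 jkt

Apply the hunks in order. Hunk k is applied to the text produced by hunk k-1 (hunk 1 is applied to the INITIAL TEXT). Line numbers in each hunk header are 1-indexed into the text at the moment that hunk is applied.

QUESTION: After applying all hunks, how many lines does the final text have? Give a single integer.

Hunk 1: at line 1 remove [dlmp,ooj] add [otj,yqyy] -> 6 lines: wly twx otj yqyy ajzre bdbo
Hunk 2: at line 1 remove [otj,yqyy] add [tjfk,jmdxh] -> 6 lines: wly twx tjfk jmdxh ajzre bdbo
Hunk 3: at line 1 remove [tjfk,jmdxh] add [rhno,mle] -> 6 lines: wly twx rhno mle ajzre bdbo
Hunk 4: at line 1 remove [rhno,mle] add [agsow] -> 5 lines: wly twx agsow ajzre bdbo
Hunk 5: at line 1 remove [agsow] add [dwof,zzn,wpwl] -> 7 lines: wly twx dwof zzn wpwl ajzre bdbo
Hunk 6: at line 2 remove [zzn] add [jkt] -> 7 lines: wly twx dwof jkt wpwl ajzre bdbo
Hunk 7: at line 1 remove [twx,dwof] add [kpi,jdqx] -> 7 lines: wly kpi jdqx jkt wpwl ajzre bdbo
Final line count: 7

Answer: 7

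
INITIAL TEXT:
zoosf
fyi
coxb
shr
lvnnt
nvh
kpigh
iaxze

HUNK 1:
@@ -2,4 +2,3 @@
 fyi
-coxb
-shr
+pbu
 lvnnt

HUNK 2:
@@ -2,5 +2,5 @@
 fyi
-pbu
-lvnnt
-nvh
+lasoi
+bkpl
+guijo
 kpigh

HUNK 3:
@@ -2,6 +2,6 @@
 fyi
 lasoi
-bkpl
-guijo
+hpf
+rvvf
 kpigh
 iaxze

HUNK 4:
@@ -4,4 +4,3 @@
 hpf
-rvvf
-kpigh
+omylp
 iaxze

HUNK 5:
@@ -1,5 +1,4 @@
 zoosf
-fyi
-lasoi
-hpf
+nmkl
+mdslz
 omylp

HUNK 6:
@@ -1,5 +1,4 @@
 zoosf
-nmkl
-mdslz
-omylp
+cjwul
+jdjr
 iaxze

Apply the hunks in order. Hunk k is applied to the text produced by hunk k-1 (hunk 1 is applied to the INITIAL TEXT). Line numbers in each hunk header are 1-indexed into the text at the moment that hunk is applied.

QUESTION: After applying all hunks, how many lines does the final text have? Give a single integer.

Hunk 1: at line 2 remove [coxb,shr] add [pbu] -> 7 lines: zoosf fyi pbu lvnnt nvh kpigh iaxze
Hunk 2: at line 2 remove [pbu,lvnnt,nvh] add [lasoi,bkpl,guijo] -> 7 lines: zoosf fyi lasoi bkpl guijo kpigh iaxze
Hunk 3: at line 2 remove [bkpl,guijo] add [hpf,rvvf] -> 7 lines: zoosf fyi lasoi hpf rvvf kpigh iaxze
Hunk 4: at line 4 remove [rvvf,kpigh] add [omylp] -> 6 lines: zoosf fyi lasoi hpf omylp iaxze
Hunk 5: at line 1 remove [fyi,lasoi,hpf] add [nmkl,mdslz] -> 5 lines: zoosf nmkl mdslz omylp iaxze
Hunk 6: at line 1 remove [nmkl,mdslz,omylp] add [cjwul,jdjr] -> 4 lines: zoosf cjwul jdjr iaxze
Final line count: 4

Answer: 4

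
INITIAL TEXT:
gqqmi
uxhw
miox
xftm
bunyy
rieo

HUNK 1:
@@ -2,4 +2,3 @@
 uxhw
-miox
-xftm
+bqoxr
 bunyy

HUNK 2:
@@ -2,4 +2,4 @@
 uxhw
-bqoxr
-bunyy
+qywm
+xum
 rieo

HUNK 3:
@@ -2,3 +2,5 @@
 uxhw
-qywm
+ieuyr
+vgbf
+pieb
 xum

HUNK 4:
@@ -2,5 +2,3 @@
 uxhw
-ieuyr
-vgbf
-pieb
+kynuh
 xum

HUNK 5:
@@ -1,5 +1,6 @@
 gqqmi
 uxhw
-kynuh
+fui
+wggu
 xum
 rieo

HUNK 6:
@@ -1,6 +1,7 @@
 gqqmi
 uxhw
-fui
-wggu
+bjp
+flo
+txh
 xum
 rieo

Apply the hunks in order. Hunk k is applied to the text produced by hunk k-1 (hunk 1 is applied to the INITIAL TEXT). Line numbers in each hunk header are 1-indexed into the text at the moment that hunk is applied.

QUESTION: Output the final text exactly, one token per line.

Hunk 1: at line 2 remove [miox,xftm] add [bqoxr] -> 5 lines: gqqmi uxhw bqoxr bunyy rieo
Hunk 2: at line 2 remove [bqoxr,bunyy] add [qywm,xum] -> 5 lines: gqqmi uxhw qywm xum rieo
Hunk 3: at line 2 remove [qywm] add [ieuyr,vgbf,pieb] -> 7 lines: gqqmi uxhw ieuyr vgbf pieb xum rieo
Hunk 4: at line 2 remove [ieuyr,vgbf,pieb] add [kynuh] -> 5 lines: gqqmi uxhw kynuh xum rieo
Hunk 5: at line 1 remove [kynuh] add [fui,wggu] -> 6 lines: gqqmi uxhw fui wggu xum rieo
Hunk 6: at line 1 remove [fui,wggu] add [bjp,flo,txh] -> 7 lines: gqqmi uxhw bjp flo txh xum rieo

Answer: gqqmi
uxhw
bjp
flo
txh
xum
rieo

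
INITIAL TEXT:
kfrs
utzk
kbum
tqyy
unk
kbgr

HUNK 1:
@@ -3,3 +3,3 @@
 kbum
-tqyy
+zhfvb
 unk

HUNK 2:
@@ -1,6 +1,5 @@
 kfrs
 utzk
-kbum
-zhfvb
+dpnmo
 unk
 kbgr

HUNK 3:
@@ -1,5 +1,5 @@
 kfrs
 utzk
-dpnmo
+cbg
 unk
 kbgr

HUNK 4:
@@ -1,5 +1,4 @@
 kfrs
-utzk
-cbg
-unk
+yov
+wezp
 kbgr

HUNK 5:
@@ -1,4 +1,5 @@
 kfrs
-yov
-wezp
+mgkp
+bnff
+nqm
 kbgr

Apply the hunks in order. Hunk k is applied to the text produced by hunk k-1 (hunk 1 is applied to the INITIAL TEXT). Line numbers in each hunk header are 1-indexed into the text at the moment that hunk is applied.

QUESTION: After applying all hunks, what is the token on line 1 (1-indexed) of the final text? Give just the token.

Hunk 1: at line 3 remove [tqyy] add [zhfvb] -> 6 lines: kfrs utzk kbum zhfvb unk kbgr
Hunk 2: at line 1 remove [kbum,zhfvb] add [dpnmo] -> 5 lines: kfrs utzk dpnmo unk kbgr
Hunk 3: at line 1 remove [dpnmo] add [cbg] -> 5 lines: kfrs utzk cbg unk kbgr
Hunk 4: at line 1 remove [utzk,cbg,unk] add [yov,wezp] -> 4 lines: kfrs yov wezp kbgr
Hunk 5: at line 1 remove [yov,wezp] add [mgkp,bnff,nqm] -> 5 lines: kfrs mgkp bnff nqm kbgr
Final line 1: kfrs

Answer: kfrs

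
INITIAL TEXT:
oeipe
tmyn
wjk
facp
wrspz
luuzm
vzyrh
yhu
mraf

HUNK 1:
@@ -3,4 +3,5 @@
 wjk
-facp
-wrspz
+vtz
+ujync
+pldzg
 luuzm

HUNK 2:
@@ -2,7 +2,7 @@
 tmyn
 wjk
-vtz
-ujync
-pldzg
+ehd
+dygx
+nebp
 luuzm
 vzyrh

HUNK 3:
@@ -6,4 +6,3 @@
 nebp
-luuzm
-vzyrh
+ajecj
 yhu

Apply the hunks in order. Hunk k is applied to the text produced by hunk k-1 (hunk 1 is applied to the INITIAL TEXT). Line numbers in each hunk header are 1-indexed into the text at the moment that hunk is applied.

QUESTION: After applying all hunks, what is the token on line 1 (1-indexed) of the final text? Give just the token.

Answer: oeipe

Derivation:
Hunk 1: at line 3 remove [facp,wrspz] add [vtz,ujync,pldzg] -> 10 lines: oeipe tmyn wjk vtz ujync pldzg luuzm vzyrh yhu mraf
Hunk 2: at line 2 remove [vtz,ujync,pldzg] add [ehd,dygx,nebp] -> 10 lines: oeipe tmyn wjk ehd dygx nebp luuzm vzyrh yhu mraf
Hunk 3: at line 6 remove [luuzm,vzyrh] add [ajecj] -> 9 lines: oeipe tmyn wjk ehd dygx nebp ajecj yhu mraf
Final line 1: oeipe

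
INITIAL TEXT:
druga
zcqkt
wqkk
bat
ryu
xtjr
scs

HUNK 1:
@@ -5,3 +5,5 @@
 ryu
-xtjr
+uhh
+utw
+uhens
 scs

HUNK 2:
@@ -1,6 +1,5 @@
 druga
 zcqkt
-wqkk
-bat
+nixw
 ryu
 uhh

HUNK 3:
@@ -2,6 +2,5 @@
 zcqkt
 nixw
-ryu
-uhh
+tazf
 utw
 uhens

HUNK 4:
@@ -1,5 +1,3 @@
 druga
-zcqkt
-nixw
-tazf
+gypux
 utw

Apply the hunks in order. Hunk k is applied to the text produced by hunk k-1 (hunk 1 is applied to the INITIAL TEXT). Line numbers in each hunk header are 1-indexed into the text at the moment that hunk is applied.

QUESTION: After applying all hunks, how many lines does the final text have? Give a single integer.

Answer: 5

Derivation:
Hunk 1: at line 5 remove [xtjr] add [uhh,utw,uhens] -> 9 lines: druga zcqkt wqkk bat ryu uhh utw uhens scs
Hunk 2: at line 1 remove [wqkk,bat] add [nixw] -> 8 lines: druga zcqkt nixw ryu uhh utw uhens scs
Hunk 3: at line 2 remove [ryu,uhh] add [tazf] -> 7 lines: druga zcqkt nixw tazf utw uhens scs
Hunk 4: at line 1 remove [zcqkt,nixw,tazf] add [gypux] -> 5 lines: druga gypux utw uhens scs
Final line count: 5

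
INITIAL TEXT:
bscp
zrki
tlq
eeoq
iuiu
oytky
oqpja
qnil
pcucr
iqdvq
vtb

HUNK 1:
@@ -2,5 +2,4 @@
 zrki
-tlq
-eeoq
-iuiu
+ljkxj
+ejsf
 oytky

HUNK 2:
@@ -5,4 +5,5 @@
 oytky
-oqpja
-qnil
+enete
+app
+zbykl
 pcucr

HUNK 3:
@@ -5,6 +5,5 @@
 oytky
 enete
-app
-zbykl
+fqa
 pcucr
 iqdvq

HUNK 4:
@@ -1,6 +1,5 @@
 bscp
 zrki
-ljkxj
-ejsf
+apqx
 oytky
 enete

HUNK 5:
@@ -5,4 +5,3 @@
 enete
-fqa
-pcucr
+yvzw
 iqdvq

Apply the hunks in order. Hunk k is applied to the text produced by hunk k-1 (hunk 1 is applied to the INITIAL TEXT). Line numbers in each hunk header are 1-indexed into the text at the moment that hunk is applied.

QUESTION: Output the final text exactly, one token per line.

Answer: bscp
zrki
apqx
oytky
enete
yvzw
iqdvq
vtb

Derivation:
Hunk 1: at line 2 remove [tlq,eeoq,iuiu] add [ljkxj,ejsf] -> 10 lines: bscp zrki ljkxj ejsf oytky oqpja qnil pcucr iqdvq vtb
Hunk 2: at line 5 remove [oqpja,qnil] add [enete,app,zbykl] -> 11 lines: bscp zrki ljkxj ejsf oytky enete app zbykl pcucr iqdvq vtb
Hunk 3: at line 5 remove [app,zbykl] add [fqa] -> 10 lines: bscp zrki ljkxj ejsf oytky enete fqa pcucr iqdvq vtb
Hunk 4: at line 1 remove [ljkxj,ejsf] add [apqx] -> 9 lines: bscp zrki apqx oytky enete fqa pcucr iqdvq vtb
Hunk 5: at line 5 remove [fqa,pcucr] add [yvzw] -> 8 lines: bscp zrki apqx oytky enete yvzw iqdvq vtb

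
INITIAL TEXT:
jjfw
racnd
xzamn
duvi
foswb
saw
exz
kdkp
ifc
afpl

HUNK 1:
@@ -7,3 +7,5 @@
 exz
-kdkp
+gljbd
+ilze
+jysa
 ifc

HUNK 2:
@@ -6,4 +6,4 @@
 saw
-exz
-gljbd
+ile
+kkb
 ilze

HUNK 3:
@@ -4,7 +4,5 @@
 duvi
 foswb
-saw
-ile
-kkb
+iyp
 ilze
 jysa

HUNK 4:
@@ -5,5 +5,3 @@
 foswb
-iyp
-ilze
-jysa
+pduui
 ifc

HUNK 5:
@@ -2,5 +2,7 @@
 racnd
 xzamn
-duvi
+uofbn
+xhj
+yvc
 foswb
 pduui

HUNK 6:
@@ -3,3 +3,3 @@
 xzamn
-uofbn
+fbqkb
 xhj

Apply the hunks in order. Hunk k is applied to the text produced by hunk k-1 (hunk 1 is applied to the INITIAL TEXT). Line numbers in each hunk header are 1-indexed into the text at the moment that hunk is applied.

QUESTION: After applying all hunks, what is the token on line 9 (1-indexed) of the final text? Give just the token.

Hunk 1: at line 7 remove [kdkp] add [gljbd,ilze,jysa] -> 12 lines: jjfw racnd xzamn duvi foswb saw exz gljbd ilze jysa ifc afpl
Hunk 2: at line 6 remove [exz,gljbd] add [ile,kkb] -> 12 lines: jjfw racnd xzamn duvi foswb saw ile kkb ilze jysa ifc afpl
Hunk 3: at line 4 remove [saw,ile,kkb] add [iyp] -> 10 lines: jjfw racnd xzamn duvi foswb iyp ilze jysa ifc afpl
Hunk 4: at line 5 remove [iyp,ilze,jysa] add [pduui] -> 8 lines: jjfw racnd xzamn duvi foswb pduui ifc afpl
Hunk 5: at line 2 remove [duvi] add [uofbn,xhj,yvc] -> 10 lines: jjfw racnd xzamn uofbn xhj yvc foswb pduui ifc afpl
Hunk 6: at line 3 remove [uofbn] add [fbqkb] -> 10 lines: jjfw racnd xzamn fbqkb xhj yvc foswb pduui ifc afpl
Final line 9: ifc

Answer: ifc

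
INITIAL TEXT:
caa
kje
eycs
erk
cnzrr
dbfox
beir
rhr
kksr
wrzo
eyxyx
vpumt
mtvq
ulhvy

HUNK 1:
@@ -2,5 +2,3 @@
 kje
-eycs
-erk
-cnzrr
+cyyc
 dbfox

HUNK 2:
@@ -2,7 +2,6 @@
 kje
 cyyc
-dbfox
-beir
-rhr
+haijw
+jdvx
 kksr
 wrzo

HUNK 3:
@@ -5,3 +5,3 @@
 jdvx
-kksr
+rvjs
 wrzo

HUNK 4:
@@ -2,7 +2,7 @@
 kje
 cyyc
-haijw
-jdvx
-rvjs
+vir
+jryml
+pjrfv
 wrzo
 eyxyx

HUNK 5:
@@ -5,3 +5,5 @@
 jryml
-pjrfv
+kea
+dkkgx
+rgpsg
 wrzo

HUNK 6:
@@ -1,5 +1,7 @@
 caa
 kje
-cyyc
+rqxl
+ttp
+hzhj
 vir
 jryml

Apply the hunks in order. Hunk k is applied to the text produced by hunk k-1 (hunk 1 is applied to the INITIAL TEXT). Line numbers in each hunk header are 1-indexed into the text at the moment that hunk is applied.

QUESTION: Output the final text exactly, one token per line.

Answer: caa
kje
rqxl
ttp
hzhj
vir
jryml
kea
dkkgx
rgpsg
wrzo
eyxyx
vpumt
mtvq
ulhvy

Derivation:
Hunk 1: at line 2 remove [eycs,erk,cnzrr] add [cyyc] -> 12 lines: caa kje cyyc dbfox beir rhr kksr wrzo eyxyx vpumt mtvq ulhvy
Hunk 2: at line 2 remove [dbfox,beir,rhr] add [haijw,jdvx] -> 11 lines: caa kje cyyc haijw jdvx kksr wrzo eyxyx vpumt mtvq ulhvy
Hunk 3: at line 5 remove [kksr] add [rvjs] -> 11 lines: caa kje cyyc haijw jdvx rvjs wrzo eyxyx vpumt mtvq ulhvy
Hunk 4: at line 2 remove [haijw,jdvx,rvjs] add [vir,jryml,pjrfv] -> 11 lines: caa kje cyyc vir jryml pjrfv wrzo eyxyx vpumt mtvq ulhvy
Hunk 5: at line 5 remove [pjrfv] add [kea,dkkgx,rgpsg] -> 13 lines: caa kje cyyc vir jryml kea dkkgx rgpsg wrzo eyxyx vpumt mtvq ulhvy
Hunk 6: at line 1 remove [cyyc] add [rqxl,ttp,hzhj] -> 15 lines: caa kje rqxl ttp hzhj vir jryml kea dkkgx rgpsg wrzo eyxyx vpumt mtvq ulhvy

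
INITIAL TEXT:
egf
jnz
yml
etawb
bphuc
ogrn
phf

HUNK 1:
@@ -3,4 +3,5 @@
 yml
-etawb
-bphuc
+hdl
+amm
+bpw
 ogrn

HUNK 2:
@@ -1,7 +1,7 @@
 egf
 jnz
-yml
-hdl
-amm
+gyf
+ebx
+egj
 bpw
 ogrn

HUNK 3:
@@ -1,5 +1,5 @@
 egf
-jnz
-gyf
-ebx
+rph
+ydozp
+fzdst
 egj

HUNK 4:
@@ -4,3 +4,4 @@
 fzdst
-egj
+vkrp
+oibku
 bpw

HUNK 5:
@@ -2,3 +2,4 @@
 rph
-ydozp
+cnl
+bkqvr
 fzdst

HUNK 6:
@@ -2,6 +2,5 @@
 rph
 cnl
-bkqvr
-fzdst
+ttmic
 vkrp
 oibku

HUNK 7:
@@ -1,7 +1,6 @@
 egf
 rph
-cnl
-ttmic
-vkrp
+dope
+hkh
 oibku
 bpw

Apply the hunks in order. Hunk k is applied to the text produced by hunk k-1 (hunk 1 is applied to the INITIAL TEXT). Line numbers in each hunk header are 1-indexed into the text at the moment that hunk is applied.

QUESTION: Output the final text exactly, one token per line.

Answer: egf
rph
dope
hkh
oibku
bpw
ogrn
phf

Derivation:
Hunk 1: at line 3 remove [etawb,bphuc] add [hdl,amm,bpw] -> 8 lines: egf jnz yml hdl amm bpw ogrn phf
Hunk 2: at line 1 remove [yml,hdl,amm] add [gyf,ebx,egj] -> 8 lines: egf jnz gyf ebx egj bpw ogrn phf
Hunk 3: at line 1 remove [jnz,gyf,ebx] add [rph,ydozp,fzdst] -> 8 lines: egf rph ydozp fzdst egj bpw ogrn phf
Hunk 4: at line 4 remove [egj] add [vkrp,oibku] -> 9 lines: egf rph ydozp fzdst vkrp oibku bpw ogrn phf
Hunk 5: at line 2 remove [ydozp] add [cnl,bkqvr] -> 10 lines: egf rph cnl bkqvr fzdst vkrp oibku bpw ogrn phf
Hunk 6: at line 2 remove [bkqvr,fzdst] add [ttmic] -> 9 lines: egf rph cnl ttmic vkrp oibku bpw ogrn phf
Hunk 7: at line 1 remove [cnl,ttmic,vkrp] add [dope,hkh] -> 8 lines: egf rph dope hkh oibku bpw ogrn phf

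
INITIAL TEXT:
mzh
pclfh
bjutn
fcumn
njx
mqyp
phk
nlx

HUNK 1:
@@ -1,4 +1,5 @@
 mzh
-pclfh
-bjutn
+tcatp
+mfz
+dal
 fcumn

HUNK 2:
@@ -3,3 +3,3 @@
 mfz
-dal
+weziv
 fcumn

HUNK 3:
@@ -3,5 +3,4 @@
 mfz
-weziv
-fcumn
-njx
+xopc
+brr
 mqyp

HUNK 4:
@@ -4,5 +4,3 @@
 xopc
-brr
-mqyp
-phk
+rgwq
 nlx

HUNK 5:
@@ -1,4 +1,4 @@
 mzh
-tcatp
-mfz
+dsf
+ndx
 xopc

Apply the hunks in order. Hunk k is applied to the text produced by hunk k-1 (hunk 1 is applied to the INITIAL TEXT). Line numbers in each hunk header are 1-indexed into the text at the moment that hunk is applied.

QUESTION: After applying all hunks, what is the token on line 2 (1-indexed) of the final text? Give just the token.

Answer: dsf

Derivation:
Hunk 1: at line 1 remove [pclfh,bjutn] add [tcatp,mfz,dal] -> 9 lines: mzh tcatp mfz dal fcumn njx mqyp phk nlx
Hunk 2: at line 3 remove [dal] add [weziv] -> 9 lines: mzh tcatp mfz weziv fcumn njx mqyp phk nlx
Hunk 3: at line 3 remove [weziv,fcumn,njx] add [xopc,brr] -> 8 lines: mzh tcatp mfz xopc brr mqyp phk nlx
Hunk 4: at line 4 remove [brr,mqyp,phk] add [rgwq] -> 6 lines: mzh tcatp mfz xopc rgwq nlx
Hunk 5: at line 1 remove [tcatp,mfz] add [dsf,ndx] -> 6 lines: mzh dsf ndx xopc rgwq nlx
Final line 2: dsf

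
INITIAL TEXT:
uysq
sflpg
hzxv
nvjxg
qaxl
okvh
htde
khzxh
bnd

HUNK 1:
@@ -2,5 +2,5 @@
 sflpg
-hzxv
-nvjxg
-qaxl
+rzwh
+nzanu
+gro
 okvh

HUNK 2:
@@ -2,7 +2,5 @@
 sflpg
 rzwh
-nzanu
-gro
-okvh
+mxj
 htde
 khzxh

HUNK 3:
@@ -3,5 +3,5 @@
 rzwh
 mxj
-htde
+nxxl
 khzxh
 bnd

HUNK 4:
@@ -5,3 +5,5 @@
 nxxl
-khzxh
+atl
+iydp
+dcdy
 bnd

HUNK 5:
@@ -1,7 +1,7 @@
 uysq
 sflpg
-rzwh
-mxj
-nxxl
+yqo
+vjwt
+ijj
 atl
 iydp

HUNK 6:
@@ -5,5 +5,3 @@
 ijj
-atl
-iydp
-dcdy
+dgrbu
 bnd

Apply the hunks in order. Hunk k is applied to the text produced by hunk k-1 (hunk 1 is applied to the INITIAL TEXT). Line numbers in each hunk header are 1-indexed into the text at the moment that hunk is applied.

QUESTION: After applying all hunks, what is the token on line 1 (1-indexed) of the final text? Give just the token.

Answer: uysq

Derivation:
Hunk 1: at line 2 remove [hzxv,nvjxg,qaxl] add [rzwh,nzanu,gro] -> 9 lines: uysq sflpg rzwh nzanu gro okvh htde khzxh bnd
Hunk 2: at line 2 remove [nzanu,gro,okvh] add [mxj] -> 7 lines: uysq sflpg rzwh mxj htde khzxh bnd
Hunk 3: at line 3 remove [htde] add [nxxl] -> 7 lines: uysq sflpg rzwh mxj nxxl khzxh bnd
Hunk 4: at line 5 remove [khzxh] add [atl,iydp,dcdy] -> 9 lines: uysq sflpg rzwh mxj nxxl atl iydp dcdy bnd
Hunk 5: at line 1 remove [rzwh,mxj,nxxl] add [yqo,vjwt,ijj] -> 9 lines: uysq sflpg yqo vjwt ijj atl iydp dcdy bnd
Hunk 6: at line 5 remove [atl,iydp,dcdy] add [dgrbu] -> 7 lines: uysq sflpg yqo vjwt ijj dgrbu bnd
Final line 1: uysq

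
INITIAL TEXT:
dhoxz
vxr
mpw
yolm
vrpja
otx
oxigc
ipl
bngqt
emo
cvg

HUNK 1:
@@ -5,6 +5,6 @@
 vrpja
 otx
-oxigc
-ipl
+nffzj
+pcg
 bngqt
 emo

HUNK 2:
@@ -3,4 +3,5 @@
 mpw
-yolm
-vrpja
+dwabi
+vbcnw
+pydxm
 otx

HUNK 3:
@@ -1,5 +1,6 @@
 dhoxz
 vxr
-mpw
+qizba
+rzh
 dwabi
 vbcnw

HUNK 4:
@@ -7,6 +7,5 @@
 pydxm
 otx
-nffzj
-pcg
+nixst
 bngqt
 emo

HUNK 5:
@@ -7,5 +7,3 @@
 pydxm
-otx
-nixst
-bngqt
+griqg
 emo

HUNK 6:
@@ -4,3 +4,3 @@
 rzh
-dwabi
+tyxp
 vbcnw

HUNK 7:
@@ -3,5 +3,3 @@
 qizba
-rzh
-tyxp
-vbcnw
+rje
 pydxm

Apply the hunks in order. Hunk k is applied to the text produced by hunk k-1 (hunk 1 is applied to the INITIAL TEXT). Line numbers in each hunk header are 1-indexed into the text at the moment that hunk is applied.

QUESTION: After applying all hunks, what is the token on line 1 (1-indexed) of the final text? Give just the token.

Answer: dhoxz

Derivation:
Hunk 1: at line 5 remove [oxigc,ipl] add [nffzj,pcg] -> 11 lines: dhoxz vxr mpw yolm vrpja otx nffzj pcg bngqt emo cvg
Hunk 2: at line 3 remove [yolm,vrpja] add [dwabi,vbcnw,pydxm] -> 12 lines: dhoxz vxr mpw dwabi vbcnw pydxm otx nffzj pcg bngqt emo cvg
Hunk 3: at line 1 remove [mpw] add [qizba,rzh] -> 13 lines: dhoxz vxr qizba rzh dwabi vbcnw pydxm otx nffzj pcg bngqt emo cvg
Hunk 4: at line 7 remove [nffzj,pcg] add [nixst] -> 12 lines: dhoxz vxr qizba rzh dwabi vbcnw pydxm otx nixst bngqt emo cvg
Hunk 5: at line 7 remove [otx,nixst,bngqt] add [griqg] -> 10 lines: dhoxz vxr qizba rzh dwabi vbcnw pydxm griqg emo cvg
Hunk 6: at line 4 remove [dwabi] add [tyxp] -> 10 lines: dhoxz vxr qizba rzh tyxp vbcnw pydxm griqg emo cvg
Hunk 7: at line 3 remove [rzh,tyxp,vbcnw] add [rje] -> 8 lines: dhoxz vxr qizba rje pydxm griqg emo cvg
Final line 1: dhoxz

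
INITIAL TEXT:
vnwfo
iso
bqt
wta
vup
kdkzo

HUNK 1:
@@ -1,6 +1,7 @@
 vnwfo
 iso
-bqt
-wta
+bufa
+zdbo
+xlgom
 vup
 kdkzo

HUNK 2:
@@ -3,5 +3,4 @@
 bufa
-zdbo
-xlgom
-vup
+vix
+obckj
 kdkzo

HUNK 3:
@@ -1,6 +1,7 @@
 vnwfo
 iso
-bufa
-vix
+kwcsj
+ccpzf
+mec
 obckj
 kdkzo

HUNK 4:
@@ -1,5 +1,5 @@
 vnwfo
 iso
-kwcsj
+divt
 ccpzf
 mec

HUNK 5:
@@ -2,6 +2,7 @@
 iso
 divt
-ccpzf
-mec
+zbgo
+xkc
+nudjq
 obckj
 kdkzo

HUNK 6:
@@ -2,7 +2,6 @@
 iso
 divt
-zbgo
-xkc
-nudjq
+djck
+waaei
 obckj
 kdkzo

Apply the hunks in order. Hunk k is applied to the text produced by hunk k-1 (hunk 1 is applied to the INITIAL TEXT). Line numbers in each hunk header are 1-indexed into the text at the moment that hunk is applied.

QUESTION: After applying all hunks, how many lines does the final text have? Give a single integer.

Answer: 7

Derivation:
Hunk 1: at line 1 remove [bqt,wta] add [bufa,zdbo,xlgom] -> 7 lines: vnwfo iso bufa zdbo xlgom vup kdkzo
Hunk 2: at line 3 remove [zdbo,xlgom,vup] add [vix,obckj] -> 6 lines: vnwfo iso bufa vix obckj kdkzo
Hunk 3: at line 1 remove [bufa,vix] add [kwcsj,ccpzf,mec] -> 7 lines: vnwfo iso kwcsj ccpzf mec obckj kdkzo
Hunk 4: at line 1 remove [kwcsj] add [divt] -> 7 lines: vnwfo iso divt ccpzf mec obckj kdkzo
Hunk 5: at line 2 remove [ccpzf,mec] add [zbgo,xkc,nudjq] -> 8 lines: vnwfo iso divt zbgo xkc nudjq obckj kdkzo
Hunk 6: at line 2 remove [zbgo,xkc,nudjq] add [djck,waaei] -> 7 lines: vnwfo iso divt djck waaei obckj kdkzo
Final line count: 7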